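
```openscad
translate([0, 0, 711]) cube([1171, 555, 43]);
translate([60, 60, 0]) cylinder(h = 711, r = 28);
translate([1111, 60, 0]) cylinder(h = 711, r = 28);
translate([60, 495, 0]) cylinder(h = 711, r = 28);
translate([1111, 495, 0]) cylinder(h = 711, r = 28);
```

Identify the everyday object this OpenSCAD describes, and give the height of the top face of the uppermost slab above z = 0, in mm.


A table. The table height is 754 mm.

A 1171×555×43 slab sits at z = 711 on four Ø56 mm round legs — a table. The top surface is at 711 + 43 = 754 mm.


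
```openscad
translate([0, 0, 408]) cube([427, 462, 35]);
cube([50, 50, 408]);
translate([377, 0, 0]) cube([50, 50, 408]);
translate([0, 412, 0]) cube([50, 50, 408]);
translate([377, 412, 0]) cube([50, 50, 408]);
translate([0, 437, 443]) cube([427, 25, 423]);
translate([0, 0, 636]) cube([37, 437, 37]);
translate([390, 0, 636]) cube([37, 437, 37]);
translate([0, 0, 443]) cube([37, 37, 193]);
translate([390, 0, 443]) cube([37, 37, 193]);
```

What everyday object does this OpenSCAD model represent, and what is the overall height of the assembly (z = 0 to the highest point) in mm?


A chair. The overall height is 866 mm.

A slab on four corner posts with a tall panel at the back — a chair. The seat slab sits at z = 408 with thickness 35, and the 423 mm backrest starts at the seat top, so the overall height is 408 + 35 + 423 = 866 mm.


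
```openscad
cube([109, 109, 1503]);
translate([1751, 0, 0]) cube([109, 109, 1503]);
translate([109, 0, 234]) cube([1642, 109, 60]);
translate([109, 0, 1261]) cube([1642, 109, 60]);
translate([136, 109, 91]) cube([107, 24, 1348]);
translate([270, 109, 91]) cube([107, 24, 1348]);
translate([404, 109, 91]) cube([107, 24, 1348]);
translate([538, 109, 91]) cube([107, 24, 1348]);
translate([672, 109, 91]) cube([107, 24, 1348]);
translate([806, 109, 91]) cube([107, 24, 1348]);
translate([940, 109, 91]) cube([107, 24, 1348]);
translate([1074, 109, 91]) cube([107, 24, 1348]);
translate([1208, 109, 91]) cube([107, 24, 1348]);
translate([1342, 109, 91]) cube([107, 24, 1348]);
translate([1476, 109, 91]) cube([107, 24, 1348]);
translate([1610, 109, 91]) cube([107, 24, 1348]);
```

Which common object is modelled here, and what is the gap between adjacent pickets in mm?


A fence section. The picket gap is 27 mm.

Two posts, two rails, 12 pickets — a fence section. Span 1642 mm holds 12 pickets of 107 mm with 13 equal gaps: ⌊(1642 − 12·107) / 13⌋ = 27 mm.


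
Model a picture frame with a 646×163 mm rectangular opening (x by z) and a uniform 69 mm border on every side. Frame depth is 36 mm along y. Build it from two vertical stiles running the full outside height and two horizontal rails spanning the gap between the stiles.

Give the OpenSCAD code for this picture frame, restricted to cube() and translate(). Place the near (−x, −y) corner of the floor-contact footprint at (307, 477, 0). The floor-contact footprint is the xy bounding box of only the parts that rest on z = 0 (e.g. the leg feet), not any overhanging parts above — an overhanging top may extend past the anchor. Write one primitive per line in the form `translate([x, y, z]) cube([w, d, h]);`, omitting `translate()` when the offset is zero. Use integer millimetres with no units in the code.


translate([307, 477, 0]) cube([69, 36, 301]);
translate([1022, 477, 0]) cube([69, 36, 301]);
translate([376, 477, 0]) cube([646, 36, 69]);
translate([376, 477, 232]) cube([646, 36, 69]);


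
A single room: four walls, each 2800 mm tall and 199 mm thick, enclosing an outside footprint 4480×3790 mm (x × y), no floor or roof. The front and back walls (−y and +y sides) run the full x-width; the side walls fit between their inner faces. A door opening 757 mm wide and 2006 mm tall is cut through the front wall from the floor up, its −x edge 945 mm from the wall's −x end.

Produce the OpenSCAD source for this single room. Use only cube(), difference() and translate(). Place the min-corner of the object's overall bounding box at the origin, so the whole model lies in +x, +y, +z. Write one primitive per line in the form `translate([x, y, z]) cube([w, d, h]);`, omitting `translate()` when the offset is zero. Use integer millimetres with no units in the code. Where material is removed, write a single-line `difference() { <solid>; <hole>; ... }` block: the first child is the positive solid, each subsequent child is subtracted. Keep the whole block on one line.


difference() { cube([4480, 199, 2800]); translate([945, 0, 0]) cube([757, 199, 2006]); }
translate([0, 3591, 0]) cube([4480, 199, 2800]);
translate([0, 199, 0]) cube([199, 3392, 2800]);
translate([4281, 199, 0]) cube([199, 3392, 2800]);


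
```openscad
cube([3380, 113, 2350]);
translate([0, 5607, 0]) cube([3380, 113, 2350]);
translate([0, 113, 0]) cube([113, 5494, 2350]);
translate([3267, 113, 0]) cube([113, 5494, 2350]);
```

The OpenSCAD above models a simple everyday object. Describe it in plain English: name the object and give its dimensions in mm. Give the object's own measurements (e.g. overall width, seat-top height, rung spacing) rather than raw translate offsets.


The wall frame of a small rectangular building: four walls, each 2350 mm tall and 113 mm thick, enclosing a footprint 3380 mm (x) by 5720 mm (y) outside-to-outside, with no floor or roof. The front and back walls (the −y and +y sides) span the full width; the two side walls fit between them.


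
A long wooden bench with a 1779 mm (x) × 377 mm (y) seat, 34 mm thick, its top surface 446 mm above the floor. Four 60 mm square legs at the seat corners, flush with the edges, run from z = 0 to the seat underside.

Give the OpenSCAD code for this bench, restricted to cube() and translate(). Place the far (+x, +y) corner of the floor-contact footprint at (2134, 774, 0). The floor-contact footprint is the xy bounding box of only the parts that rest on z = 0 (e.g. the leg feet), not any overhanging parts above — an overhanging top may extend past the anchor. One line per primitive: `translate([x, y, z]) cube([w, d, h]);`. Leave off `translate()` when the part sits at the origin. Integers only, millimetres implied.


// leg_h = 446 − 34 = 412
translate([355, 397, 412]) cube([1779, 377, 34]);
translate([355, 397, 0]) cube([60, 60, 412]);
translate([355, 714, 0]) cube([60, 60, 412]);
translate([2074, 397, 0]) cube([60, 60, 412]);
translate([2074, 714, 0]) cube([60, 60, 412]);


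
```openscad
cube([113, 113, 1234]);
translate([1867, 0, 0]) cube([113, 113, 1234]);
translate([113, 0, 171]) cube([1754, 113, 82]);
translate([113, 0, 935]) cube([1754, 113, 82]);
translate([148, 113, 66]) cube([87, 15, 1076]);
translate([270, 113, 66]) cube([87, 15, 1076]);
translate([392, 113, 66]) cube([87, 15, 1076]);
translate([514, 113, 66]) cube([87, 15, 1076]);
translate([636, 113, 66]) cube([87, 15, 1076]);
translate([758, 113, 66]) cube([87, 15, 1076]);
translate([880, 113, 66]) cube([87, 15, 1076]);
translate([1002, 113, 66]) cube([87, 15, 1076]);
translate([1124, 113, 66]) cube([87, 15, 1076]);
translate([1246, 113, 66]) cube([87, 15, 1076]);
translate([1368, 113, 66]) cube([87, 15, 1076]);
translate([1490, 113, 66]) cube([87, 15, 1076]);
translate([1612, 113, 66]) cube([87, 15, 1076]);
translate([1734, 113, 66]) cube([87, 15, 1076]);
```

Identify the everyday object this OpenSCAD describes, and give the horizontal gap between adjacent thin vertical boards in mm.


A fence section. The picket gap is 35 mm.

Two posts, two rails, 14 pickets — a fence section. Span 1754 mm holds 14 pickets of 87 mm with 15 equal gaps: ⌊(1754 − 14·87) / 15⌋ = 35 mm.


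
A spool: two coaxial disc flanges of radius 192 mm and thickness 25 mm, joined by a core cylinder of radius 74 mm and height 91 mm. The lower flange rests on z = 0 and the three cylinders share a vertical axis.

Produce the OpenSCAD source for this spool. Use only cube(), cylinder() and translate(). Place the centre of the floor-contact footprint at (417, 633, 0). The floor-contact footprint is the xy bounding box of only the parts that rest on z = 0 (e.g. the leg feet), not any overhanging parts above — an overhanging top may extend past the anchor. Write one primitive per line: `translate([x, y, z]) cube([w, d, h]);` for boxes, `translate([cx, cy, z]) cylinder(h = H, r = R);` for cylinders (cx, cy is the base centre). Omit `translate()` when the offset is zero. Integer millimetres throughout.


translate([417, 633, 0]) cylinder(h = 25, r = 192);
translate([417, 633, 25]) cylinder(h = 91, r = 74);
translate([417, 633, 116]) cylinder(h = 25, r = 192);


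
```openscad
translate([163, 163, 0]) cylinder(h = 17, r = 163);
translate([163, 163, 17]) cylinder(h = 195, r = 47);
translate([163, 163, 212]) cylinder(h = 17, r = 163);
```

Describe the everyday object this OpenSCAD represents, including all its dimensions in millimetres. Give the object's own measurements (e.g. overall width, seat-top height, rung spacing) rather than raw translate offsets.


A spool: two coaxial disc flanges of radius 163 mm and thickness 17 mm, joined by a core cylinder of radius 47 mm and height 195 mm. The lower flange rests on z = 0 and the three cylinders share a vertical axis.


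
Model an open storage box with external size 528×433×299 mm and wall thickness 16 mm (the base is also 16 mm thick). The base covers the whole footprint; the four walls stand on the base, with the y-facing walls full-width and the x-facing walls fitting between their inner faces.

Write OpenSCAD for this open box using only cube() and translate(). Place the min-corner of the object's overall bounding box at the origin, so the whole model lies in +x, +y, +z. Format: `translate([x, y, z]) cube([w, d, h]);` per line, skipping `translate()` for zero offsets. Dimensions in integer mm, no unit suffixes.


cube([528, 433, 16]);
translate([0, 0, 16]) cube([528, 16, 283]);
translate([0, 417, 16]) cube([528, 16, 283]);
translate([0, 16, 16]) cube([16, 401, 283]);
translate([512, 16, 16]) cube([16, 401, 283]);


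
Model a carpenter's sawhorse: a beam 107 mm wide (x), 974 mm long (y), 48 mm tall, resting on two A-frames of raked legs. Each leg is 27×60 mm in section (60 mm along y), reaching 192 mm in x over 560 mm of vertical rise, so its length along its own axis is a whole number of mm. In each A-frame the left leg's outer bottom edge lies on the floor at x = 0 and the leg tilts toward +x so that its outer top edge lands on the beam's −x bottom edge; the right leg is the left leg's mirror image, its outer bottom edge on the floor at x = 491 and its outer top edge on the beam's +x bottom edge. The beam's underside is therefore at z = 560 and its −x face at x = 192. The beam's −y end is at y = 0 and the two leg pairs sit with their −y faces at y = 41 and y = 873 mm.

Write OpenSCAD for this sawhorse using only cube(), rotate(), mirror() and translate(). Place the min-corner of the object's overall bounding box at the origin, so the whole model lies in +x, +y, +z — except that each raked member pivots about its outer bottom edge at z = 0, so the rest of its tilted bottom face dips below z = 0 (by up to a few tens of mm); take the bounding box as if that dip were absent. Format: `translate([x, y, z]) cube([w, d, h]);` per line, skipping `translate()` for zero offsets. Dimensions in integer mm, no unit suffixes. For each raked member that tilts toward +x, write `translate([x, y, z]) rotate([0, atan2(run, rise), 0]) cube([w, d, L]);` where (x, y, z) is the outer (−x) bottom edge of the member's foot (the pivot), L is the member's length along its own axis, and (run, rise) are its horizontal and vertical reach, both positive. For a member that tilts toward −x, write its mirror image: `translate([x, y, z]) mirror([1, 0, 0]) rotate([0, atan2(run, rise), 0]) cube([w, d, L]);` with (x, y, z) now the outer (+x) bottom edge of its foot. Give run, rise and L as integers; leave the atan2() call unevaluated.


// leg length = √(192² + 560²) = 592
// right-leg outer foot x = 2·192 + 107 = 491
// beam min-corner = (192, 0, 560)
translate([192, 0, 560]) cube([107, 974, 48]);
translate([0, 41, 0]) rotate([0, atan2(192, 560), 0]) cube([27, 60, 592]);
translate([491, 41, 0]) mirror([1, 0, 0]) rotate([0, atan2(192, 560), 0]) cube([27, 60, 592]);
translate([0, 873, 0]) rotate([0, atan2(192, 560), 0]) cube([27, 60, 592]);
translate([491, 873, 0]) mirror([1, 0, 0]) rotate([0, atan2(192, 560), 0]) cube([27, 60, 592]);


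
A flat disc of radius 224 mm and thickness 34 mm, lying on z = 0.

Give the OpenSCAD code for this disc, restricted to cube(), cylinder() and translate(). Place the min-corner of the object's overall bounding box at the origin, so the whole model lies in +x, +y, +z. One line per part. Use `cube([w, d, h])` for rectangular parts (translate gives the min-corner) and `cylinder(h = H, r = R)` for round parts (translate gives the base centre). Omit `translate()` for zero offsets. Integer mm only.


translate([224, 224, 0]) cylinder(h = 34, r = 224);


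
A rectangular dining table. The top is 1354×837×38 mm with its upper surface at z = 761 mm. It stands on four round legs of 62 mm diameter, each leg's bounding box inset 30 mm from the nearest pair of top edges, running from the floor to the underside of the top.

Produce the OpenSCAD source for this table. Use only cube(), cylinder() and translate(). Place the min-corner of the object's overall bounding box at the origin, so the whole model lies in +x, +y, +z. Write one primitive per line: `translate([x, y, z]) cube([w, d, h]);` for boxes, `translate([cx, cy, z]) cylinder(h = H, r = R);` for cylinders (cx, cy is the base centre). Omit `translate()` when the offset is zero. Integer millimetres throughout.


// leg_h = 761 - 38 = 723
translate([0, 0, 723]) cube([1354, 837, 38]);
translate([61, 61, 0]) cylinder(h = 723, r = 31);
translate([1293, 61, 0]) cylinder(h = 723, r = 31);
translate([61, 776, 0]) cylinder(h = 723, r = 31);
translate([1293, 776, 0]) cylinder(h = 723, r = 31);


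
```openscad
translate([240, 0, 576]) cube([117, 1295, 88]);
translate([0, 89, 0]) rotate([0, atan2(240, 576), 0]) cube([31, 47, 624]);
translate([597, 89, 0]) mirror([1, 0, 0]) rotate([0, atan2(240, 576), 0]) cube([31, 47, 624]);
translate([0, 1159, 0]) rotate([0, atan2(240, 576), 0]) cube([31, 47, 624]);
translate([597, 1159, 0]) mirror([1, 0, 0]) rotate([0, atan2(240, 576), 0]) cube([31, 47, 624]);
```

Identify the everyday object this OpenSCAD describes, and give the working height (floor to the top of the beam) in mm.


A sawhorse. The overall height is 664 mm.

A beam across two mirrored pairs of raked legs — a sawhorse. The beam's underside is at z = 576 (matching the legs' vertical rise in atan2(240, 576)) and the beam is 88 mm tall, so its top is at 576 + 88 = 664 mm. The raked legs top out at the beam's underside, so that is the highest point.


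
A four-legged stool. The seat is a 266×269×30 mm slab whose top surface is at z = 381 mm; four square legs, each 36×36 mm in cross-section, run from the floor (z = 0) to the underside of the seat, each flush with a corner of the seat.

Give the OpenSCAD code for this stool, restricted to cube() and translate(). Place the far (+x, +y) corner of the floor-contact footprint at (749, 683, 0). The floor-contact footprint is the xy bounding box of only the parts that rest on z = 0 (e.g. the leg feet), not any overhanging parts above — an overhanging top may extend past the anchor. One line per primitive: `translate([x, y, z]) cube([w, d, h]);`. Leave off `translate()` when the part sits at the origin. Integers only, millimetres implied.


// leg_h = 381 - 30 = 351
translate([483, 414, 351]) cube([266, 269, 30]);
translate([483, 414, 0]) cube([36, 36, 351]);
translate([713, 414, 0]) cube([36, 36, 351]);
translate([483, 647, 0]) cube([36, 36, 351]);
translate([713, 647, 0]) cube([36, 36, 351]);


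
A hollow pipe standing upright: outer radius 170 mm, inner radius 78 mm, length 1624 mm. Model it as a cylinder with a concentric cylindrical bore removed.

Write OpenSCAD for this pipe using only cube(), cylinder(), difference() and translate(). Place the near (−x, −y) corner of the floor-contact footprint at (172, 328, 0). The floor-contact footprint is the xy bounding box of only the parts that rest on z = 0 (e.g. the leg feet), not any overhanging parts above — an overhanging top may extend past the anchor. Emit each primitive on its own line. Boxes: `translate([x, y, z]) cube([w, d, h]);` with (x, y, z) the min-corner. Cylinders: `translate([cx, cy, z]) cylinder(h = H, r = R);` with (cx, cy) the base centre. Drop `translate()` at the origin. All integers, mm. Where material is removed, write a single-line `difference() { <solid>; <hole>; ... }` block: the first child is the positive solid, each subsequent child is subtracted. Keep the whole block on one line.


difference() { translate([342, 498, 0]) cylinder(h = 1624, r = 170); translate([342, 498, 0]) cylinder(h = 1624, r = 78); }


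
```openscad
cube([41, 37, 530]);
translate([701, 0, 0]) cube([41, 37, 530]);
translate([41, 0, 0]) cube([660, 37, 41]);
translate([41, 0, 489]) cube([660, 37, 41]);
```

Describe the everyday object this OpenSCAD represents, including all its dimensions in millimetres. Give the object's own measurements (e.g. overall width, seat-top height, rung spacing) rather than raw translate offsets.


A rectangular picture frame lying in the x–z plane (depth along y). The opening is 660 mm wide (x) by 448 mm tall (z), surrounded by a border 41 mm wide on all four sides. The frame is 37 mm deep and is made of two full-height vertical stiles with two horizontal rails fitted between them.


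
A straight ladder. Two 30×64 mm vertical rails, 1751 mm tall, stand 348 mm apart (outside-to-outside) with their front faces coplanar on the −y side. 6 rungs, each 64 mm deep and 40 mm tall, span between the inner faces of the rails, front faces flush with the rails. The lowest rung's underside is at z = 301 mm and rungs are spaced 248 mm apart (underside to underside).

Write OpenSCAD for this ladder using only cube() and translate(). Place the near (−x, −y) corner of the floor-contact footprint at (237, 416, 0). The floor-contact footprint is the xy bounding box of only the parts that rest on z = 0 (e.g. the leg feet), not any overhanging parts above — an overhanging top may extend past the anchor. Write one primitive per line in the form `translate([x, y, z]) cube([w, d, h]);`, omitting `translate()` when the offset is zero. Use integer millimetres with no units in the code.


// rung span = 348 - 2*30 = 288
// rung[k] z = 301 + k*248
translate([237, 416, 0]) cube([30, 64, 1751]);
translate([555, 416, 0]) cube([30, 64, 1751]);
translate([267, 416, 301]) cube([288, 64, 40]);
translate([267, 416, 549]) cube([288, 64, 40]);
translate([267, 416, 797]) cube([288, 64, 40]);
translate([267, 416, 1045]) cube([288, 64, 40]);
translate([267, 416, 1293]) cube([288, 64, 40]);
translate([267, 416, 1541]) cube([288, 64, 40]);


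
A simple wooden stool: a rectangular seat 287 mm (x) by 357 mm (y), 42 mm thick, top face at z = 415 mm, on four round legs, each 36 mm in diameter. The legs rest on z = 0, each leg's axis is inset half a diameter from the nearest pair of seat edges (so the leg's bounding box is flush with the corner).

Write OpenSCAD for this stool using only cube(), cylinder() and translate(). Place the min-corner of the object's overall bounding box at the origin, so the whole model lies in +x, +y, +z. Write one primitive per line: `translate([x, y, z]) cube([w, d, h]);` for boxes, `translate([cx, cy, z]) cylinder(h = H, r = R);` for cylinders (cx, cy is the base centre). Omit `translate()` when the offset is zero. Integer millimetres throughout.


translate([0, 0, 373]) cube([287, 357, 42]);
translate([18, 18, 0]) cylinder(h = 373, r = 18);
translate([269, 18, 0]) cylinder(h = 373, r = 18);
translate([18, 339, 0]) cylinder(h = 373, r = 18);
translate([269, 339, 0]) cylinder(h = 373, r = 18);


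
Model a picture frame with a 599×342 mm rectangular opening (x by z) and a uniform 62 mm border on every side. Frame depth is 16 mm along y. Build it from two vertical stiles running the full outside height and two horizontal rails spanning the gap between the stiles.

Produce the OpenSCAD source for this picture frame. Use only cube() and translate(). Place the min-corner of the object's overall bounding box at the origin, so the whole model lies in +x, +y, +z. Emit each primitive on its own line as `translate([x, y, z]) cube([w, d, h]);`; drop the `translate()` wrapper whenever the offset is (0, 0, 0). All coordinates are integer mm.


cube([62, 16, 466]);
translate([661, 0, 0]) cube([62, 16, 466]);
translate([62, 0, 0]) cube([599, 16, 62]);
translate([62, 0, 404]) cube([599, 16, 62]);


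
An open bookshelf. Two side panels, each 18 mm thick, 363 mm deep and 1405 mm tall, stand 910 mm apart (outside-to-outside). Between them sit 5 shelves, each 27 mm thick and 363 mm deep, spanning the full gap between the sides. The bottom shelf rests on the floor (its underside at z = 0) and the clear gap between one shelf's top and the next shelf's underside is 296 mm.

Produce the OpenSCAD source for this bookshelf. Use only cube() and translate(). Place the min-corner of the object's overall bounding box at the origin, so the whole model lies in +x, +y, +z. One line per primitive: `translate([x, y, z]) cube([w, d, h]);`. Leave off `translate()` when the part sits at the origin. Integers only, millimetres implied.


cube([18, 363, 1405]);
translate([892, 0, 0]) cube([18, 363, 1405]);
translate([18, 0, 0]) cube([874, 363, 27]);
translate([18, 0, 323]) cube([874, 363, 27]);
translate([18, 0, 646]) cube([874, 363, 27]);
translate([18, 0, 969]) cube([874, 363, 27]);
translate([18, 0, 1292]) cube([874, 363, 27]);


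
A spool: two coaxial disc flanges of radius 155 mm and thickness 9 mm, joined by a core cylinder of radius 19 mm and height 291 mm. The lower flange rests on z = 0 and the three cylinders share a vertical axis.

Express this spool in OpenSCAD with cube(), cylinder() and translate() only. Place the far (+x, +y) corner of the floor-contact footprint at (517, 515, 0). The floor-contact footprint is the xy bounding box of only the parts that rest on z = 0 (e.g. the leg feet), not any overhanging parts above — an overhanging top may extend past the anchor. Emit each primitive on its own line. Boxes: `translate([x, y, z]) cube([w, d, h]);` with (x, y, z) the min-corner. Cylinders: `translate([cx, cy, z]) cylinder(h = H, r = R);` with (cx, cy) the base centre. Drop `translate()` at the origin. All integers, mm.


translate([362, 360, 0]) cylinder(h = 9, r = 155);
translate([362, 360, 9]) cylinder(h = 291, r = 19);
translate([362, 360, 300]) cylinder(h = 9, r = 155);


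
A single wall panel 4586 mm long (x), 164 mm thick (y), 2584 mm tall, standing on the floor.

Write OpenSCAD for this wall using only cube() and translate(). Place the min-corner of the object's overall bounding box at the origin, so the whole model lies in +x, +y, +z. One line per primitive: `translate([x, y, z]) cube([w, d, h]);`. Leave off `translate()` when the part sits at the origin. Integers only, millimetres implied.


cube([4586, 164, 2584]);


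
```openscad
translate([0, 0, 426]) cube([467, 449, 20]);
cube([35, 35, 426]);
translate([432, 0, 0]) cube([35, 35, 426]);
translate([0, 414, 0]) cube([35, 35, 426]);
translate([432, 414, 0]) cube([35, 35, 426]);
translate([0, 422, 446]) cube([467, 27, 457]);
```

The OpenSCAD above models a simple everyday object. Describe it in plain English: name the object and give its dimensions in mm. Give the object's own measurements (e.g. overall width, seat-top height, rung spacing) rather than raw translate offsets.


A chair. The seat is a 467×449×20 mm slab with its top at z = 446 mm, on four 35×35 mm corner legs (flush with the seat edges, standing on z = 0). A flat backrest 27 mm thick, 457 mm tall, spans the full seat width and rises from the seat top along its +y edge, rear face flush with the rear of the seat.


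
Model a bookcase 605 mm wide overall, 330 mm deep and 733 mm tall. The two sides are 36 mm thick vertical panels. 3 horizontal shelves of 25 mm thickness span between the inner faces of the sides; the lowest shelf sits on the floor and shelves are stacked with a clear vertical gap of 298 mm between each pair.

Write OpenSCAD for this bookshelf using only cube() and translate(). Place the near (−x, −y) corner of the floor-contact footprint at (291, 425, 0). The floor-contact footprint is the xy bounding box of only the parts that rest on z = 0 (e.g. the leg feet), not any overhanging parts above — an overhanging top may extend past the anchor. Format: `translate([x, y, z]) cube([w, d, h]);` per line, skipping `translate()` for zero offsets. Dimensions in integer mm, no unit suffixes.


translate([291, 425, 0]) cube([36, 330, 733]);
translate([860, 425, 0]) cube([36, 330, 733]);
translate([327, 425, 0]) cube([533, 330, 25]);
translate([327, 425, 323]) cube([533, 330, 25]);
translate([327, 425, 646]) cube([533, 330, 25]);


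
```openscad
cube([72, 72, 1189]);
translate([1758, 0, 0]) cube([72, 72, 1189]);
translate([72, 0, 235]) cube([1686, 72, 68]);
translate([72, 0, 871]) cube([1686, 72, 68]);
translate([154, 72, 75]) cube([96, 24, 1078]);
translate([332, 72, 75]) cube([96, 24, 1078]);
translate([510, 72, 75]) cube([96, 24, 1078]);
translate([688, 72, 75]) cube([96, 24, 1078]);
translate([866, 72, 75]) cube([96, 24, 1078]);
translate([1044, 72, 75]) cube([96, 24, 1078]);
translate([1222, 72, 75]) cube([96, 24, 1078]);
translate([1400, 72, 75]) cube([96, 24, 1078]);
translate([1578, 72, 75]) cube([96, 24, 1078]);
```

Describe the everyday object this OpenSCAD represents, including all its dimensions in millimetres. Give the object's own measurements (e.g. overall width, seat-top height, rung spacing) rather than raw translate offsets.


A fence section. Two 72×72 mm posts, 1189 mm tall, stand on the floor with a clear span of 1686 mm between their inner faces. Two horizontal rails of 72×68 mm section span the gap between the posts with their undersides at z = 235 mm and z = 871 mm, flush with the posts' −y face. 9 pickets, each 96 mm wide, 24 mm thick and 1078 mm tall, are fixed to the +y face of the rails with their bottoms at z = 75 mm, spaced across the span with a 82 mm gap after the −x post and between neighbouring pickets, with 84 mm left before the +x post.


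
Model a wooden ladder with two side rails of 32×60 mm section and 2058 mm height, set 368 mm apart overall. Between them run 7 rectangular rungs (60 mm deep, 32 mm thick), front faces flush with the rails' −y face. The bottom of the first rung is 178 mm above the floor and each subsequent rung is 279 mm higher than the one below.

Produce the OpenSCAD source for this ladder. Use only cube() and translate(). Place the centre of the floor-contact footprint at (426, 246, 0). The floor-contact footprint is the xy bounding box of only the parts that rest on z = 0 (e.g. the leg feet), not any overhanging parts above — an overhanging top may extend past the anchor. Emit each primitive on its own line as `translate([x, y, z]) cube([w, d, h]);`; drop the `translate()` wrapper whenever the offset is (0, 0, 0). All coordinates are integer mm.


translate([242, 216, 0]) cube([32, 60, 2058]);
translate([578, 216, 0]) cube([32, 60, 2058]);
translate([274, 216, 178]) cube([304, 60, 32]);
translate([274, 216, 457]) cube([304, 60, 32]);
translate([274, 216, 736]) cube([304, 60, 32]);
translate([274, 216, 1015]) cube([304, 60, 32]);
translate([274, 216, 1294]) cube([304, 60, 32]);
translate([274, 216, 1573]) cube([304, 60, 32]);
translate([274, 216, 1852]) cube([304, 60, 32]);


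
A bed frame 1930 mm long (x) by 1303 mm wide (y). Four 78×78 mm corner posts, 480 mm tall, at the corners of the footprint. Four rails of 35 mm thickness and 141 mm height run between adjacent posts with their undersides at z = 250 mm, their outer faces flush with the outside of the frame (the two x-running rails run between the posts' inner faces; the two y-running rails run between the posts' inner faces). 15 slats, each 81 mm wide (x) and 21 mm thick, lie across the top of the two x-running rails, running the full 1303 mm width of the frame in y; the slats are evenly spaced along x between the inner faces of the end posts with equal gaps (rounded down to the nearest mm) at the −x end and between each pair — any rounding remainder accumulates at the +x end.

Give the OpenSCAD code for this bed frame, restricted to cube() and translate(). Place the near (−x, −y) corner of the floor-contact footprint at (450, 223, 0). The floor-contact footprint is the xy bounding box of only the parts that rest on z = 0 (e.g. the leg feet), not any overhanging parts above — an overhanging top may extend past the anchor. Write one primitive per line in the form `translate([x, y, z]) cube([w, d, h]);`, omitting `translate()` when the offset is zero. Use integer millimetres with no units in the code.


// slat z = rail_z + rail_h = 250 + 141 = 391
// slat gap = ⌊(1774 − 15·81) / 16⌋ = 34
translate([450, 223, 0]) cube([78, 78, 480]);
translate([450, 1448, 0]) cube([78, 78, 480]);
translate([2302, 223, 0]) cube([78, 78, 480]);
translate([2302, 1448, 0]) cube([78, 78, 480]);
translate([528, 223, 250]) cube([1774, 35, 141]);
translate([528, 1491, 250]) cube([1774, 35, 141]);
translate([450, 301, 250]) cube([35, 1147, 141]);
translate([2345, 301, 250]) cube([35, 1147, 141]);
translate([562, 223, 391]) cube([81, 1303, 21]);
translate([677, 223, 391]) cube([81, 1303, 21]);
translate([792, 223, 391]) cube([81, 1303, 21]);
translate([907, 223, 391]) cube([81, 1303, 21]);
translate([1022, 223, 391]) cube([81, 1303, 21]);
translate([1137, 223, 391]) cube([81, 1303, 21]);
translate([1252, 223, 391]) cube([81, 1303, 21]);
translate([1367, 223, 391]) cube([81, 1303, 21]);
translate([1482, 223, 391]) cube([81, 1303, 21]);
translate([1597, 223, 391]) cube([81, 1303, 21]);
translate([1712, 223, 391]) cube([81, 1303, 21]);
translate([1827, 223, 391]) cube([81, 1303, 21]);
translate([1942, 223, 391]) cube([81, 1303, 21]);
translate([2057, 223, 391]) cube([81, 1303, 21]);
translate([2172, 223, 391]) cube([81, 1303, 21]);


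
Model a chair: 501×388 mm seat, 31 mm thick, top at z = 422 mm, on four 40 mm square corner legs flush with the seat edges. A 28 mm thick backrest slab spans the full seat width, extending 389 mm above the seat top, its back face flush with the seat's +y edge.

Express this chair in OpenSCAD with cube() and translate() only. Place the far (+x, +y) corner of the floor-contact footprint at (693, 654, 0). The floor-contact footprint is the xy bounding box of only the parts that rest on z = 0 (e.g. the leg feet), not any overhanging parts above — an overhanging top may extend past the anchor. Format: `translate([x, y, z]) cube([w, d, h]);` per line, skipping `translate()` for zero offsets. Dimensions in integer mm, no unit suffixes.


translate([192, 266, 391]) cube([501, 388, 31]);
translate([192, 266, 0]) cube([40, 40, 391]);
translate([653, 266, 0]) cube([40, 40, 391]);
translate([192, 614, 0]) cube([40, 40, 391]);
translate([653, 614, 0]) cube([40, 40, 391]);
translate([192, 626, 422]) cube([501, 28, 389]);


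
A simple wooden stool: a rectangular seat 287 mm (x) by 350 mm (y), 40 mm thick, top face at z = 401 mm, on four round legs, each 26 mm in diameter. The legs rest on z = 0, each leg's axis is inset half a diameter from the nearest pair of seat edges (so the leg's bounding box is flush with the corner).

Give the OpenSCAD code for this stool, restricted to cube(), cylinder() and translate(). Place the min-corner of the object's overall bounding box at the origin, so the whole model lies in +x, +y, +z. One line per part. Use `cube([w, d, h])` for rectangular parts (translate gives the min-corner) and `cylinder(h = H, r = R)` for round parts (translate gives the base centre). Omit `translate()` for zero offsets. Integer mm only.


translate([0, 0, 361]) cube([287, 350, 40]);
translate([13, 13, 0]) cylinder(h = 361, r = 13);
translate([274, 13, 0]) cylinder(h = 361, r = 13);
translate([13, 337, 0]) cylinder(h = 361, r = 13);
translate([274, 337, 0]) cylinder(h = 361, r = 13);


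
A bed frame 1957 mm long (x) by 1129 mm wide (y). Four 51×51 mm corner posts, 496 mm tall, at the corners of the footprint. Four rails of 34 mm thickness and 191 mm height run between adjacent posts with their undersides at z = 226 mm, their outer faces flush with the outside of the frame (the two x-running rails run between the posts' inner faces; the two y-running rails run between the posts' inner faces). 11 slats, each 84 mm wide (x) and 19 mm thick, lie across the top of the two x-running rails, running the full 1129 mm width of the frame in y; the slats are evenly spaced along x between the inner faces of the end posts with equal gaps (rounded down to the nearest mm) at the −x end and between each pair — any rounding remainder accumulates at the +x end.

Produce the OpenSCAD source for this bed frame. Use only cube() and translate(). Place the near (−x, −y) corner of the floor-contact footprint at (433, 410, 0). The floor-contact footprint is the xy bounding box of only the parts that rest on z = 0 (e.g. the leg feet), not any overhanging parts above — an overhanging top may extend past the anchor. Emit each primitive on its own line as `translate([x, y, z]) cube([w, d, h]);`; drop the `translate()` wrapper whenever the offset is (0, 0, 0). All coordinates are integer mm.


translate([433, 410, 0]) cube([51, 51, 496]);
translate([433, 1488, 0]) cube([51, 51, 496]);
translate([2339, 410, 0]) cube([51, 51, 496]);
translate([2339, 1488, 0]) cube([51, 51, 496]);
translate([484, 410, 226]) cube([1855, 34, 191]);
translate([484, 1505, 226]) cube([1855, 34, 191]);
translate([433, 461, 226]) cube([34, 1027, 191]);
translate([2356, 461, 226]) cube([34, 1027, 191]);
translate([561, 410, 417]) cube([84, 1129, 19]);
translate([722, 410, 417]) cube([84, 1129, 19]);
translate([883, 410, 417]) cube([84, 1129, 19]);
translate([1044, 410, 417]) cube([84, 1129, 19]);
translate([1205, 410, 417]) cube([84, 1129, 19]);
translate([1366, 410, 417]) cube([84, 1129, 19]);
translate([1527, 410, 417]) cube([84, 1129, 19]);
translate([1688, 410, 417]) cube([84, 1129, 19]);
translate([1849, 410, 417]) cube([84, 1129, 19]);
translate([2010, 410, 417]) cube([84, 1129, 19]);
translate([2171, 410, 417]) cube([84, 1129, 19]);


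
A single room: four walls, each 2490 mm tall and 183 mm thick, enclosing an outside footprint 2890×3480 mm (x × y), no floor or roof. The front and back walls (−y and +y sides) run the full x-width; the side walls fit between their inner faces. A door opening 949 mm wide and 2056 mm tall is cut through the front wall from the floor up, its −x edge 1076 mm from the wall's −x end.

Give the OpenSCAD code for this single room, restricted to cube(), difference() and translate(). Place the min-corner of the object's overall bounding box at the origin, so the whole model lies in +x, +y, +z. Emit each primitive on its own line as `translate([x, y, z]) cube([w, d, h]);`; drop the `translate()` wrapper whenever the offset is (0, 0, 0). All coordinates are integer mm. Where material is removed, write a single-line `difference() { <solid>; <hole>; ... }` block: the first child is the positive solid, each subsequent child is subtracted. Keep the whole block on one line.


difference() { cube([2890, 183, 2490]); translate([1076, 0, 0]) cube([949, 183, 2056]); }
translate([0, 3297, 0]) cube([2890, 183, 2490]);
translate([0, 183, 0]) cube([183, 3114, 2490]);
translate([2707, 183, 0]) cube([183, 3114, 2490]);


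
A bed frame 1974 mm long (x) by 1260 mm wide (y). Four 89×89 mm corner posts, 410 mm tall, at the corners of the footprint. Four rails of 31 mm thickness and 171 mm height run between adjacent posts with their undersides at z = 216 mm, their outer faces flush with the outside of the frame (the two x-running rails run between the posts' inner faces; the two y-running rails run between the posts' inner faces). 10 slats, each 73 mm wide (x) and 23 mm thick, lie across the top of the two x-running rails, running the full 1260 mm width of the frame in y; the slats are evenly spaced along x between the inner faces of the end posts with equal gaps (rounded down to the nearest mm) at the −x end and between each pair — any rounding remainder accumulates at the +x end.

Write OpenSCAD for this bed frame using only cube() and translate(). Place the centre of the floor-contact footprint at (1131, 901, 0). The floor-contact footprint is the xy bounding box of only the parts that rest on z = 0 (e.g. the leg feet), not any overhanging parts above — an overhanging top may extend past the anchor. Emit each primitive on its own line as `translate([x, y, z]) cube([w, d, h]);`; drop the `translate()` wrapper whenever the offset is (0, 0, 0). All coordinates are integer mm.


translate([144, 271, 0]) cube([89, 89, 410]);
translate([144, 1442, 0]) cube([89, 89, 410]);
translate([2029, 271, 0]) cube([89, 89, 410]);
translate([2029, 1442, 0]) cube([89, 89, 410]);
translate([233, 271, 216]) cube([1796, 31, 171]);
translate([233, 1500, 216]) cube([1796, 31, 171]);
translate([144, 360, 216]) cube([31, 1082, 171]);
translate([2087, 360, 216]) cube([31, 1082, 171]);
translate([329, 271, 387]) cube([73, 1260, 23]);
translate([498, 271, 387]) cube([73, 1260, 23]);
translate([667, 271, 387]) cube([73, 1260, 23]);
translate([836, 271, 387]) cube([73, 1260, 23]);
translate([1005, 271, 387]) cube([73, 1260, 23]);
translate([1174, 271, 387]) cube([73, 1260, 23]);
translate([1343, 271, 387]) cube([73, 1260, 23]);
translate([1512, 271, 387]) cube([73, 1260, 23]);
translate([1681, 271, 387]) cube([73, 1260, 23]);
translate([1850, 271, 387]) cube([73, 1260, 23]);


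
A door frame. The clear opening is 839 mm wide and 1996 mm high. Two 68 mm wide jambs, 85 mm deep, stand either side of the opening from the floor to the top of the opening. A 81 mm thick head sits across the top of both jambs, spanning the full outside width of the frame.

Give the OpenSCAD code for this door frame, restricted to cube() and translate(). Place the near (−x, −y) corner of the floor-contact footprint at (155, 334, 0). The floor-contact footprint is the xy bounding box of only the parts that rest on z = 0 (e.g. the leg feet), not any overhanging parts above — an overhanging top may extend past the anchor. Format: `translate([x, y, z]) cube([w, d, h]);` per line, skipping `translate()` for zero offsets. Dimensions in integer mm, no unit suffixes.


translate([155, 334, 0]) cube([68, 85, 1996]);
translate([1062, 334, 0]) cube([68, 85, 1996]);
translate([155, 334, 1996]) cube([975, 85, 81]);


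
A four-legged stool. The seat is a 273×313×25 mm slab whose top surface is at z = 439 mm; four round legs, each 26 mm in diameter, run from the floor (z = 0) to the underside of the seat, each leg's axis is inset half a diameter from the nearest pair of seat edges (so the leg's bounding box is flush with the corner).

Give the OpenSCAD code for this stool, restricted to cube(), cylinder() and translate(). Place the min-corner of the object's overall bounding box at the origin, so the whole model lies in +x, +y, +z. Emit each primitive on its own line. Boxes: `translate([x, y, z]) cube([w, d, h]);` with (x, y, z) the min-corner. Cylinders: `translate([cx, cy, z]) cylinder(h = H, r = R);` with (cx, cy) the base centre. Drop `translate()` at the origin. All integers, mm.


// leg_h = 439 - 25 = 414
translate([0, 0, 414]) cube([273, 313, 25]);
translate([13, 13, 0]) cylinder(h = 414, r = 13);
translate([260, 13, 0]) cylinder(h = 414, r = 13);
translate([13, 300, 0]) cylinder(h = 414, r = 13);
translate([260, 300, 0]) cylinder(h = 414, r = 13);


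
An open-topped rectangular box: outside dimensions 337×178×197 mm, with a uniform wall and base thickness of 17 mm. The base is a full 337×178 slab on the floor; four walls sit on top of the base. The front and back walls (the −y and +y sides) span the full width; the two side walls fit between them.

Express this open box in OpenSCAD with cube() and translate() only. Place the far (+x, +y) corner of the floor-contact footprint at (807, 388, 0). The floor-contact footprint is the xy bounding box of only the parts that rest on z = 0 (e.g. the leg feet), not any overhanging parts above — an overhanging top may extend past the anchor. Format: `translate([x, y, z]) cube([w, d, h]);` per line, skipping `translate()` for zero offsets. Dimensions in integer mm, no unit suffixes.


translate([470, 210, 0]) cube([337, 178, 17]);
translate([470, 210, 17]) cube([337, 17, 180]);
translate([470, 371, 17]) cube([337, 17, 180]);
translate([470, 227, 17]) cube([17, 144, 180]);
translate([790, 227, 17]) cube([17, 144, 180]);
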